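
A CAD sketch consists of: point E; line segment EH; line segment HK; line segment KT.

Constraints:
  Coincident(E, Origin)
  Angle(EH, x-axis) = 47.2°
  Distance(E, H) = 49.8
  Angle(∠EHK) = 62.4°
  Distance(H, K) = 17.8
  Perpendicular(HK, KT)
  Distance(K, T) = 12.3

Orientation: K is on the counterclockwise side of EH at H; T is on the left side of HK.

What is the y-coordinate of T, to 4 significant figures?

29.34

E is at the origin; EH runs at 47.2° with length 49.8, so H = 49.8·(cos 47.2°, sin 47.2°) = (33.84, 36.54). ∠EHK = 62.4°, so HK runs at 47.2° + (180° − 62.4°) = 164.8° from the x-axis; with |HK| = 17.8, K = H + 17.8·(cos 164.8°, sin 164.8°) = (16.66, 41.21). The perpendicularity gives KT at right angles to HK; with |KT| = 12.3 on the left of HK, T = K + 12.3·(-0.2622, -0.9650) = (13.43, 29.34). So T.y = 29.34.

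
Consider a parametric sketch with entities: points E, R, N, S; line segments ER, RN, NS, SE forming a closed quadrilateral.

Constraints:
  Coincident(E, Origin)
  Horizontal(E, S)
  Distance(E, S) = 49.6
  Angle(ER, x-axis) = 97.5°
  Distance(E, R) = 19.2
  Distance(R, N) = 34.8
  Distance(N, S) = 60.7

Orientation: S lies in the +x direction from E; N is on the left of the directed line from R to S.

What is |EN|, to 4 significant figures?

51.51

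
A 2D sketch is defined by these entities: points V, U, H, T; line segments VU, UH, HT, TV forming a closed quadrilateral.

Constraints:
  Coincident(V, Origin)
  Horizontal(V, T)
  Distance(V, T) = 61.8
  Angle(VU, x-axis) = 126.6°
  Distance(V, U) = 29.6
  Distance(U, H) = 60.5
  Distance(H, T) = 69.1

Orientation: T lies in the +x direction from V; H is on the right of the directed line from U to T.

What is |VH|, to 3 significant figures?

33.7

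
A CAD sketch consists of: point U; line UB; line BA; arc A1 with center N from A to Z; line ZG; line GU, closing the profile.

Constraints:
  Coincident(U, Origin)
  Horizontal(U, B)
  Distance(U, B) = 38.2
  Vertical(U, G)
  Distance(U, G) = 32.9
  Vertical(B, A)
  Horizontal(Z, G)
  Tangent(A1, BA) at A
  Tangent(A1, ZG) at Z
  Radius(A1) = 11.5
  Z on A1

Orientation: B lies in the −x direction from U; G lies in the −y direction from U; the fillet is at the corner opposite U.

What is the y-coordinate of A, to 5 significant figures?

-21.400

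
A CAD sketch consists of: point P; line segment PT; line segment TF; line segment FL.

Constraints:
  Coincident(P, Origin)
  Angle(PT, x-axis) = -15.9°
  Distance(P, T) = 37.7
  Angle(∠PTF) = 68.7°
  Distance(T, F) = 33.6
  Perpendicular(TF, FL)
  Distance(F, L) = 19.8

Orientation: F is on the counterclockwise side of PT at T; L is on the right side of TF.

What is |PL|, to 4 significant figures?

58.42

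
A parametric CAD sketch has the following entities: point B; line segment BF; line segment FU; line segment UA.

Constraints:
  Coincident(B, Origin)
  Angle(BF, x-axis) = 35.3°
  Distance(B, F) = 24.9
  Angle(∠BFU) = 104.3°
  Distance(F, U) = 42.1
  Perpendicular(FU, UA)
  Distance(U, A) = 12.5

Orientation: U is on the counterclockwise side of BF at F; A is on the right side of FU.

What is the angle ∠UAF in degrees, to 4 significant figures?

73.46°

∠BFU = 104.3°, so FU runs at 35.3° + (180° − 104.3°) = 111.0° from the x-axis; with |FU| = 42.1, U = F + 42.1·(cos 111.0°, sin 111.0°) = (5.235, 53.69). FU is perpendicular to UA; with |UA| = 12.5 on the right of FU, A = U + 12.5·(0.9336, 0.3584) = (16.90, 58.17). Then cos ∠UAF = AU·AF / (|AU||AF|), giving 73.46°.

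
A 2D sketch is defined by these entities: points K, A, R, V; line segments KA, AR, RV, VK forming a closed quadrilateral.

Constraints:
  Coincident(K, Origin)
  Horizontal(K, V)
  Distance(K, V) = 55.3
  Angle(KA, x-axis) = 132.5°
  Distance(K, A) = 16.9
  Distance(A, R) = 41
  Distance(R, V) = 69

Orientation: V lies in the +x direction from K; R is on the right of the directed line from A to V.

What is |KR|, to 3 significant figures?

29.4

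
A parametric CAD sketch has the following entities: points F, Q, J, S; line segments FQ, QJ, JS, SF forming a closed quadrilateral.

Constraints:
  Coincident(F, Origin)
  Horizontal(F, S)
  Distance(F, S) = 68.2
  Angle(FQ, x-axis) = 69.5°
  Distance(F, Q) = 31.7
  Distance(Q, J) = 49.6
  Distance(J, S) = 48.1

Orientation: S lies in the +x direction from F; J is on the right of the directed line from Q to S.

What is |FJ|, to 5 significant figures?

29.937

F is at the origin; FS is horizontal with |FS| = 68.2 and S in +x, so S = (68.2, 0). FQ runs at 69.5° with |FQ| = 31.7, so Q = (11.102, 29.693). J is determined by |QJ| = 49.6 and |JS| = 48.1 together: it lies at the intersection of circle(Q, 49.6) and circle(S, 48.1). With |QS| = 64.357, the foot of the radical line on QS is 33.317 from Q and the perpendicular offset is √(49.6² − 33.317²) = 36.744. Taking the right-of-QS solution: J = (23.708, -18.279).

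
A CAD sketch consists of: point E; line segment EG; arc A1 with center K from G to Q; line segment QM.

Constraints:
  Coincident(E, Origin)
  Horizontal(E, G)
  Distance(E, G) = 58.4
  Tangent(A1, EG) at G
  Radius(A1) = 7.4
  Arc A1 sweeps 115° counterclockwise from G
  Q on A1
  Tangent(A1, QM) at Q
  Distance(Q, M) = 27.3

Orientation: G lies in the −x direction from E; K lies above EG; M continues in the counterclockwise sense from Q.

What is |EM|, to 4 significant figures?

72.40

E is at the origin; EG is horizontal with |EG| = 58.4 and G on the −x side, so G = (-58.40, 0.000). The tangent condition forces KG to be normal to EG, so K = G + (0, 7.4) = (-58.40, 7.400). On A1, G sits at bearing -90° from K; a 115° counterclockwise sweep puts Q at bearing 25°, so Q = K + 7.4·(cos 25°, sin 25°) = (-51.69, 10.53). The tangent condition forces KQ to be normal to QM, so QM runs along (−sin 25°, cos 25°); with |QM| = 27.3, M = (-63.23, 35.27). Then |EM| = |M − E| = 72.40.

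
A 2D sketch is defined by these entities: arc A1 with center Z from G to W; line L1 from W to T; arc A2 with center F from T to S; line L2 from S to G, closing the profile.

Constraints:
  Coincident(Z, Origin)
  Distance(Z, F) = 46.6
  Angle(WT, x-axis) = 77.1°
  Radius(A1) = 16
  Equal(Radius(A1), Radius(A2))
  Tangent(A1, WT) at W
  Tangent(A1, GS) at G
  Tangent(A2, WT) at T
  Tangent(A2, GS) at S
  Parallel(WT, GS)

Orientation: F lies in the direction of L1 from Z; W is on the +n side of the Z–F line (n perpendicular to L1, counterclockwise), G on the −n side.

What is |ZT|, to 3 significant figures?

49.3

The slot axis is L1's direction at 77.1°, so u = (cos 77.1°, sin 77.1°) = (0.223, 0.975) and n = (−sin 77.1°, cos 77.1°) = (-0.975, 0.223). Z is at the origin and F lies 46.6 along u from Z, so F = 46.6·u = (10.4, 45.4). Tangency of A1 to both parallel lines with radius 16.0 puts W and G at Z ± 16.0·n: W = (-15.6, 3.57), G = (15.6, -3.57). Equal radii place T and S the same way about F: T = F + 16.0·n = (-5.19, 49.0), S = F − 16.0·n = (26.0, 41.9). Then |ZT| = |T − Z| = 49.3.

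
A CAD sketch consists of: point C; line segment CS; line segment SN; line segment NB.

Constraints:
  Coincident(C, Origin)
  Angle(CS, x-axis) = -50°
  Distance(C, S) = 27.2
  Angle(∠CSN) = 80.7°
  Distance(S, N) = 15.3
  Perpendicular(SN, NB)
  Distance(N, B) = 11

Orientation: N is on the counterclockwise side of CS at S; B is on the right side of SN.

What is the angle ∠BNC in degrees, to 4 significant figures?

157.9°

C is at the origin; CS runs at -50.0° with length 27.2, so S = 27.2·(cos -50.0°, sin -50.0°) = (17.48, -20.84). ∠CSN = 80.7°, so SN runs at -50.0° + (180° − 80.7°) = 49.30° from the x-axis; with |SN| = 15.3, N = S + 15.3·(cos 49.30°, sin 49.30°) = (27.46, -9.237). SN is perpendicular to NB; with |NB| = 11.0 on the right of SN, B = N + 11.0·(0.7581, -0.6521) = (35.80, -16.41). Then cos ∠BNC = NB·NC / (|NB||NC|), giving 157.9°.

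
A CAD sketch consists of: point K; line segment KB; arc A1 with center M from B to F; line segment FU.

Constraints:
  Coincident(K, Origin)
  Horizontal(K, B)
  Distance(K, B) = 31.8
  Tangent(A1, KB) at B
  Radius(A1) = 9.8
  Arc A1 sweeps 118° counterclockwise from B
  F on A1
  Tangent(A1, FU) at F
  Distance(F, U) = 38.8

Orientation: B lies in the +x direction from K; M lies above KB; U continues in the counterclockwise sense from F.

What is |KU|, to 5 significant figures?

53.500

K is at the origin; K and B share the same y with |KB| = 31.8 and B on the +x side, so B = (31.800, 0.0000). Tangency of A1 to KB means the radius MB is perpendicular to KB, so M = B + (0, 9.8) = (31.800, 9.8000). On A1, B sits at bearing -90° from M; a 118° counterclockwise sweep puts F at bearing 28°, so F = M + 9.8·(cos 28°, sin 28°) = (40.453, 14.401). A1 meets FU tangentially, so MF is at right angles to FU, so FU runs along (−sin 28°, cos 28°); with |FU| = 38.8, U = (22.237, 48.659). Then |KU| = |U − K| = 53.500.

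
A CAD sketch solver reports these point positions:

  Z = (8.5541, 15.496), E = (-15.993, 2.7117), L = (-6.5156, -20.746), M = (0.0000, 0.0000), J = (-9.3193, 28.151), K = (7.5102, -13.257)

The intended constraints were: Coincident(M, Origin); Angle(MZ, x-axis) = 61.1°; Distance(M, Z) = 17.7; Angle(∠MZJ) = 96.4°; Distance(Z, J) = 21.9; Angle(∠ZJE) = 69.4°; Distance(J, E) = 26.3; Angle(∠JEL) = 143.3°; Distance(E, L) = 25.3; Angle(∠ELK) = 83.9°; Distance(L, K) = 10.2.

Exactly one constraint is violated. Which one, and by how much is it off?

Distance(L, K) = 10.2 — off by 5.70.

M = (0.00, 0.00) ✓; MZ at 61.10° ✓; |MZ| = 17.70 ✓; ∠MZJ = 96.40° ✓; |ZJ| = 21.90 ✓; ∠ZJE = 69.40° ✓; |JE| = 26.30 ✓; ∠JEL = 143.3° ✓; |EL| = 25.30 ✓; ∠ELK = 83.90° ✓; |LK| = 15.90 ✗.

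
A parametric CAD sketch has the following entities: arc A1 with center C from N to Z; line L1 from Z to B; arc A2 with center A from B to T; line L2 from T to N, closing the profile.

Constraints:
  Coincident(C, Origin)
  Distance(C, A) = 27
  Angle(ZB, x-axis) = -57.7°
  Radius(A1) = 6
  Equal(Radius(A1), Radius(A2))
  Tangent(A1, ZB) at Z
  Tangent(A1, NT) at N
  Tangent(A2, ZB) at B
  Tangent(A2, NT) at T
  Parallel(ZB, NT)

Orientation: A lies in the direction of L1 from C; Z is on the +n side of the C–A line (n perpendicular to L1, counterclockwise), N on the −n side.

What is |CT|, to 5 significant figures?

27.659

Tangency of A1 to both parallel lines with radius 6.0 puts Z and N at C ± 6.0·n: Z = (5.0716, 3.2061), N = (-5.0716, -3.2061). Equal radii place B and T the same way about A: B = A + 6.0·n = (19.499, -19.616), T = A − 6.0·n = (9.3559, -26.028). Then |CT| = |T − C| = 27.659.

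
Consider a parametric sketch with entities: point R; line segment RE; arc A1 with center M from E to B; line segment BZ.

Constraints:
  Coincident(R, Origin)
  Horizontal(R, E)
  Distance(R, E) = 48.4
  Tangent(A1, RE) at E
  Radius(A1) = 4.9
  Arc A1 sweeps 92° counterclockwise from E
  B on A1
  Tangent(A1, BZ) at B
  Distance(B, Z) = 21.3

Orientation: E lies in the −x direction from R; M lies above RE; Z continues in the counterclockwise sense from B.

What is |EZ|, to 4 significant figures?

26.68

R is at the origin; R and E share the same y with |RE| = 48.4 and E on the −x side, so E = (-48.40, 0.000). Since A1 is tangent to RE there, ME ⟂ RE, so M = E + (0, 4.9) = (-48.40, 4.900). On A1, E sits at bearing -90° from M; a 92° counterclockwise sweep puts B at bearing 2°, so B = M + 4.9·(cos 2°, sin 2°) = (-43.50, 5.071). A1 meets BZ tangentially, so MB is at right angles to BZ, so BZ runs along (−sin 2°, cos 2°); with |BZ| = 21.3, Z = (-44.25, 26.36). Then |EZ| = |Z − E| = 26.68.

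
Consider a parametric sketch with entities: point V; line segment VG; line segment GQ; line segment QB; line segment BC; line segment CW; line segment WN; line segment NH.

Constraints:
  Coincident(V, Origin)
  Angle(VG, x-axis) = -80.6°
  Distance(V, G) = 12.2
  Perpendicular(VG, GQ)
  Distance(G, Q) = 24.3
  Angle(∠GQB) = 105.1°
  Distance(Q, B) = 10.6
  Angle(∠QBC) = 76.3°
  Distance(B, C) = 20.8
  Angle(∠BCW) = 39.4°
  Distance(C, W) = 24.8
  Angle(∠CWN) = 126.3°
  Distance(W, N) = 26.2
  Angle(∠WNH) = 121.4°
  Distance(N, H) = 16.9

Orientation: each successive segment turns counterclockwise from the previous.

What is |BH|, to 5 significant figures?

29.535

V is at the origin; VG runs at -80.6° with length 12.2, so G = (1.9926, -12.036). VG ⟂ GQ, so GQ runs at 9.4000°; with |GQ| = 24.3, Q = (25.966, -8.0674). ∠GQB = 105.1° gives QB at 84.300° from the x-axis; with |QB| = 10.6, B = (27.019, 2.4802). ∠QBC = 76.3° gives BC at -172.00° from the x-axis; with |BC| = 20.8, C = (6.4215, -0.41457). ∠BCW = 39.4° gives CW at -31.400° from the x-axis; with |CW| = 24.8, W = (27.590, -13.336). ∠CWN = 126.3° gives WN at 22.300° from the x-axis; with |WN| = 26.2, N = (51.830, -3.3939). ∠WNH = 121.4° gives NH at 80.900° from the x-axis; with |NH| = 16.9, H = (54.503, 13.293). Then |BH| = |H − B| = 29.535.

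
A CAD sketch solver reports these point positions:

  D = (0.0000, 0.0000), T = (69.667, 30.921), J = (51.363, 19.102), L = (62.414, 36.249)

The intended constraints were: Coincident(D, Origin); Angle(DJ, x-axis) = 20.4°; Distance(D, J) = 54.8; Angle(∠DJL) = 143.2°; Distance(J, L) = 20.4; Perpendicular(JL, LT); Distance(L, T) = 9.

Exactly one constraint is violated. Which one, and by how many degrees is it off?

Perpendicular(JL, LT) — off by 3.50°.

D = (0.00, 0.00) ✓; DJ at 20.40° ✓; |DJ| = 54.80 ✓; ∠DJL = 143.2° ✓; |JL| = 20.40 ✓; ∠(JL, LT) = 93.50° ✗; |LT| = 9.000 ✓.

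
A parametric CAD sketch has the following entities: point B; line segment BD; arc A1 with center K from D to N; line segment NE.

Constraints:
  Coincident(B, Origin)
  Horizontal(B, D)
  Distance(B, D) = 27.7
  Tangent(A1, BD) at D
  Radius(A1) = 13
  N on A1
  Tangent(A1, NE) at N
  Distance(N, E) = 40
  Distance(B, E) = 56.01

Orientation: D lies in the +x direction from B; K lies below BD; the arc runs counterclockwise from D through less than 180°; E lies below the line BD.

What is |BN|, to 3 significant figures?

20.0

Checks: |KN| = 13.00 ✓; ∠(KN, NE) = 90.00° ✓; |NE| = 40.00 ✓; |BE| = 56.01 ✓.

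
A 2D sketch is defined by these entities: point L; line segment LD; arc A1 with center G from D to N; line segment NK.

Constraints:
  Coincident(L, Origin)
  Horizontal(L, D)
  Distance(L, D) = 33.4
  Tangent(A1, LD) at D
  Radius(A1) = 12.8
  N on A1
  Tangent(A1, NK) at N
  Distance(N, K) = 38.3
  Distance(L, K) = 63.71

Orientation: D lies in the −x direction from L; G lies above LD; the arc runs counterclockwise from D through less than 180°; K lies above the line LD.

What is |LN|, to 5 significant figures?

27.601

Checks: |GN| = 12.80 ✓; ∠(GN, NK) = 90.00° ✓; |NK| = 38.30 ✓; |LK| = 63.71 ✓.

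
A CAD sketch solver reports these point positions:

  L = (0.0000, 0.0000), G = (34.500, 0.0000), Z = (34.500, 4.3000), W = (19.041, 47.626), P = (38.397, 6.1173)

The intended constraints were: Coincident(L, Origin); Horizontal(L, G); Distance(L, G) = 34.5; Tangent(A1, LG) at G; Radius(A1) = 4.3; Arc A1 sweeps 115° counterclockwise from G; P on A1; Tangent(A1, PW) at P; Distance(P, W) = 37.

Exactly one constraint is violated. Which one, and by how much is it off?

Distance(P, W) = 37 — off by 8.80.

L = (0.00, 0.00) ✓; L.y = 0.00, G.y = 0.00 ✓; |LG| = 34.50 ✓; ∠(ZG, GL) = 90.00° ✓; |ZG| = 4.300 ✓; bearing(Z→P) − bearing(Z→G) = 115.0° ✓; |ZP| = 4.300 ✓; ∠(ZP, PW) = 90.00° ✓; |PW| = 45.80 ✗.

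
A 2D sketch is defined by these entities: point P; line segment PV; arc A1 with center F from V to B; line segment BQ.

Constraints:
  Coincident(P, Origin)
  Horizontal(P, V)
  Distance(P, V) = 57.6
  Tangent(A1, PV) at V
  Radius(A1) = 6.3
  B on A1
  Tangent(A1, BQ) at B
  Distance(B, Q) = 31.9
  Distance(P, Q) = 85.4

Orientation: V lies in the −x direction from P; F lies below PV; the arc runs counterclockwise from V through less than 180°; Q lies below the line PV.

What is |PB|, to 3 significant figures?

63.0

Checks: |FB| = 6.300 ✓; ∠(FB, BQ) = 90.00° ✓; |BQ| = 31.90 ✓; |PQ| = 85.40 ✓.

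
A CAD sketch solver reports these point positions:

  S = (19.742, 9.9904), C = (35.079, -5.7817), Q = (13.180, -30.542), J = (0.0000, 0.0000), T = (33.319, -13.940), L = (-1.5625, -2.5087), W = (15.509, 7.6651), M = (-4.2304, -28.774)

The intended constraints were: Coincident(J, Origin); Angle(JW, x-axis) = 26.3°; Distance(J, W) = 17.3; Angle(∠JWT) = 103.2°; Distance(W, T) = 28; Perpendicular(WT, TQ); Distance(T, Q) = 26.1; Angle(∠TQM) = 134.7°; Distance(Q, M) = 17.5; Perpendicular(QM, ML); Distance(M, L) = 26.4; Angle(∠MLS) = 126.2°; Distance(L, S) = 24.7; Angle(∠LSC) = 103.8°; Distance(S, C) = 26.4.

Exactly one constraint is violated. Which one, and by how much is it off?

Distance(S, C) = 26.4 — off by 4.40.

J = (0.00, 0.00) ✓; JW at 26.30° ✓; |JW| = 17.30 ✓; ∠JWT = 103.2° ✓; |WT| = 28.00 ✓; ∠(WT, TQ) = 90.00° ✓; |TQ| = 26.10 ✓; ∠TQM = 134.7° ✓; |QM| = 17.50 ✓; ∠(QM, ML) = 90.00° ✓; |ML| = 26.40 ✓; ∠MLS = 126.2° ✓; |LS| = 24.70 ✓; ∠LSC = 103.8° ✓; |SC| = 22.00 ✗.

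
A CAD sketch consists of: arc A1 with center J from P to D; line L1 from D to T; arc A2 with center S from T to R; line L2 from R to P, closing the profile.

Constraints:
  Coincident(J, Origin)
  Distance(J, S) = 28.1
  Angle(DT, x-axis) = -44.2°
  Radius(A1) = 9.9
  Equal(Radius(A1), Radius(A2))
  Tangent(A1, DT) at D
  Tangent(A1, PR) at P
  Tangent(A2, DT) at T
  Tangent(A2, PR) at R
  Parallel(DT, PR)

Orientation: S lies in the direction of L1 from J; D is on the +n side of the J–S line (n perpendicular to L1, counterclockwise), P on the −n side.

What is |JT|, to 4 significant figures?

29.79

The slot axis is L1's direction at -44.2°, so u = (cos -44.2°, sin -44.2°) = (0.7169, -0.6972) and n = (−sin -44.2°, cos -44.2°) = (0.6972, 0.7169). J is at the origin and S lies 28.1 along u from J, so S = 28.1·u = (20.15, -19.59). Tangency of A1 to both parallel lines with radius 9.9 puts D and P at J ± 9.9·n: D = (6.902, 7.097), P = (-6.902, -7.097). Equal radii place T and R the same way about S: T = S + 9.9·n = (27.05, -12.49), R = S − 9.9·n = (13.24, -26.69). Then |JT| = |T − J| = 29.79.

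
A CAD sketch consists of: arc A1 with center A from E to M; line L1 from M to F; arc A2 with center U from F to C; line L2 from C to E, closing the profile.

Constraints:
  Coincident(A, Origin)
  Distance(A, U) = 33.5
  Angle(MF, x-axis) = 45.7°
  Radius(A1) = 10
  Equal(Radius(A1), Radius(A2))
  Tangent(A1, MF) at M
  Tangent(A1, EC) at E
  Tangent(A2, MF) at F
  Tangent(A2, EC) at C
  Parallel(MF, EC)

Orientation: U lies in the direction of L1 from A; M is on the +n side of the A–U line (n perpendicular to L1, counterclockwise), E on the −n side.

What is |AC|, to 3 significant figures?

35.0

The slot axis is L1's direction at 45.7°, so u = (cos 45.7°, sin 45.7°) = (0.698, 0.716) and n = (−sin 45.7°, cos 45.7°) = (-0.716, 0.698). A is at the origin and U lies 33.5 along u from A, so U = 33.5·u = (23.4, 24.0). Tangency of A1 to both parallel lines with radius 10.0 puts M and E at A ± 10.0·n: M = (-7.16, 6.98), E = (7.16, -6.98). Equal radii place F and C the same way about U: F = U + 10.0·n = (16.2, 31.0), C = U − 10.0·n = (30.6, 17.0). Then |AC| = |C − A| = 35.0.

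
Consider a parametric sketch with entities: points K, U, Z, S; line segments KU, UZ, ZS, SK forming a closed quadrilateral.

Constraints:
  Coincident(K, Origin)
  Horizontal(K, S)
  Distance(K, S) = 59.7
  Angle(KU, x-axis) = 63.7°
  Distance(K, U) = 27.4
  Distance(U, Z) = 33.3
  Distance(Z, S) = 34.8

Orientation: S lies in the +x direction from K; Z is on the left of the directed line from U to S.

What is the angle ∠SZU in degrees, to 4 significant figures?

103.6°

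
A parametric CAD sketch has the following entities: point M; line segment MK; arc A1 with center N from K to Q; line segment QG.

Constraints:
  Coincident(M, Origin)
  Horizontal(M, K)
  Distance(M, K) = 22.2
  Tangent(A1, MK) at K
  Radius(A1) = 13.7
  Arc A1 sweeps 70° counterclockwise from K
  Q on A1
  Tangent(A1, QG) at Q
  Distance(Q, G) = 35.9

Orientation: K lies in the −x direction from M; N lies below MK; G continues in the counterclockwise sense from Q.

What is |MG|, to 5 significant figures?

63.795

On A1, K sits at bearing 90° from N; a 70° counterclockwise sweep puts Q at bearing 160°, so Q = N + 13.7·(cos 160°, sin 160°) = (-35.074, -9.0143). A1 meets QG tangentially, so NQ is at right angles to QG, so QG runs along (−sin 160°, cos 160°); with |QG| = 35.9, G = (-47.352, -42.749). Then |MG| = |G − M| = 63.795.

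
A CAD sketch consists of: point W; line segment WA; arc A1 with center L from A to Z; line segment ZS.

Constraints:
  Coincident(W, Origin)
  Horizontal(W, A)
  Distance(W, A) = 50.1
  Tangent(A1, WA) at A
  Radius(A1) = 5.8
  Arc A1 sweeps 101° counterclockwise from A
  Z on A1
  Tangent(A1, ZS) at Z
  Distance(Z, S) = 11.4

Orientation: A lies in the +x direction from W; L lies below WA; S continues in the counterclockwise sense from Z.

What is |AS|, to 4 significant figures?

18.44

W is at the origin; W and A share the same y with |WA| = 50.1 and A on the +x side, so A = (50.10, 0.000). Since A1 is tangent to WA there, LA ⟂ WA, so L = A + (0, -5.8) = (50.10, -5.800). On A1, A sits at bearing 90° from L; a 101° counterclockwise sweep puts Z at bearing 191°, so Z = L + 5.8·(cos 191°, sin 191°) = (44.41, -6.907). Since A1 is tangent to ZS there, LZ ⟂ ZS, so ZS runs along (−sin 191°, cos 191°); with |ZS| = 11.4, S = (46.58, -18.10). Then |AS| = |S − A| = 18.44.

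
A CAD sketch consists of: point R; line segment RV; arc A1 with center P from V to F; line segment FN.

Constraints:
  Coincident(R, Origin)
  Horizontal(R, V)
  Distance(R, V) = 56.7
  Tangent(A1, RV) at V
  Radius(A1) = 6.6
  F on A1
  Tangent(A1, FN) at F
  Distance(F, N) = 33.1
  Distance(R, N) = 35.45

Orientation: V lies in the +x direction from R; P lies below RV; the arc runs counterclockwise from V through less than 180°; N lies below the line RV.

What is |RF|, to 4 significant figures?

52.48

R is at the origin; R and V share the same y with |RV| = 56.7 and V on the +x side, so V = (56.70, 0.000). Tangency of A1 to RV means the radius PV is perpendicular to RV, so P = V + (0, -6.6) = (56.70, -6.600). Since PF ⟂ FN (tangency), |PN| = √(6.6² + 33.1²) = 33.75 regardless of where F sits on A1. So N lies on both circle(R, 35.45) and circle(P, 33.75); the below-RV intersection is N = (27.11, -22.84). F is the foot of the tangent from N: F = (52.45, -1.547).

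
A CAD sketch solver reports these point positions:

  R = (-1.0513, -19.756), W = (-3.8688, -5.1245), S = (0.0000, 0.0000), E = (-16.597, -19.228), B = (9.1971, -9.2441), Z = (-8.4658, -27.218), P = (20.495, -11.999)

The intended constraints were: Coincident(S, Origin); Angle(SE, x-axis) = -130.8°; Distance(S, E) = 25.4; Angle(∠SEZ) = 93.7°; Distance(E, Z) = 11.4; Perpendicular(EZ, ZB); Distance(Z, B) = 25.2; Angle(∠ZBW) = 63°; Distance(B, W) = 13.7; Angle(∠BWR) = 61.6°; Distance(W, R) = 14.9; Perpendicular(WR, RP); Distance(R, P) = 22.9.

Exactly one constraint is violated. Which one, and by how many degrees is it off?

Perpendicular(WR, RP) — off by 8.90°.

S = (0.00, 0.00) ✓; SE at -130.8° ✓; |SE| = 25.40 ✓; ∠SEZ = 93.70° ✓; |EZ| = 11.40 ✓; ∠(EZ, ZB) = 90.00° ✓; |ZB| = 25.20 ✓; ∠ZBW = 63.00° ✓; |BW| = 13.70 ✓; ∠BWR = 61.60° ✓; |WR| = 14.90 ✓; ∠(WR, RP) = 98.90° ✗; |RP| = 22.90 ✓.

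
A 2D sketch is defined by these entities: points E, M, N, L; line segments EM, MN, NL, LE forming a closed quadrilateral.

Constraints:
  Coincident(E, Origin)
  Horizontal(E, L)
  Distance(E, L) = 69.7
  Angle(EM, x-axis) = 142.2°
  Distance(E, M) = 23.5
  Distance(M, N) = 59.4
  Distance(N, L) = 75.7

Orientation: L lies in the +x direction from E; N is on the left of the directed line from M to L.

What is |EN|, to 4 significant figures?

62.13

E is at the origin; E and L share the same y with |EL| = 69.7 and L in +x, so L = (69.7, 0). EM runs at 142.2° with |EM| = 23.5, so M = (-18.57, 14.40). N is determined by |MN| = 59.4 and |NL| = 75.7 together: it lies at the intersection of circle(M, 59.4) and circle(L, 75.7). With |ML| = 89.44, the foot of the radical line on ML is 32.41 from M and the perpendicular offset is √(59.4² − 32.41²) = 49.78. Taking the left-of-ML solution: N = (21.43, 58.32).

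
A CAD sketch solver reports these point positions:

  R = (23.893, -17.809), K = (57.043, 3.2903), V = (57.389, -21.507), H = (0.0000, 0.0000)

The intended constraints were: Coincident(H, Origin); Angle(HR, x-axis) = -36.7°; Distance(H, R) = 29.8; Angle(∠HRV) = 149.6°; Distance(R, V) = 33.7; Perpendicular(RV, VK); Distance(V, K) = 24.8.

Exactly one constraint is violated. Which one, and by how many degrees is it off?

Perpendicular(RV, VK) — off by 7.10°.

H = (0.00, 0.00) ✓; HR at -36.70° ✓; |HR| = 29.80 ✓; ∠HRV = 149.6° ✓; |RV| = 33.70 ✓; ∠(RV, VK) = 97.10° ✗; |VK| = 24.80 ✓.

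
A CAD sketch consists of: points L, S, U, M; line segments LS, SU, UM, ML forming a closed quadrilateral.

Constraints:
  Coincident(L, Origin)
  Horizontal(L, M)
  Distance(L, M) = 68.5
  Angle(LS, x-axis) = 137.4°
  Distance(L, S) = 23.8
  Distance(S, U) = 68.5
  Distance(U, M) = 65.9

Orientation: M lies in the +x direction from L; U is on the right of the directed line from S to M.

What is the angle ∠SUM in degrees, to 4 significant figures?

81.23°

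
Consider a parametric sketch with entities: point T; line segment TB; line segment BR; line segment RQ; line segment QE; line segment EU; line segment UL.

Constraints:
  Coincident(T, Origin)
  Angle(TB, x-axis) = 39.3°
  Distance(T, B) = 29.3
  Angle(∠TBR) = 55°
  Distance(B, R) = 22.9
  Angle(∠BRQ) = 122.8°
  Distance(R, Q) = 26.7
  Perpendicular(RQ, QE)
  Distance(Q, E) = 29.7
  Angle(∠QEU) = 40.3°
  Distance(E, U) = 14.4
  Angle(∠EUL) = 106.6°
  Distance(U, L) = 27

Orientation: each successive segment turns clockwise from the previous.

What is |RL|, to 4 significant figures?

32.37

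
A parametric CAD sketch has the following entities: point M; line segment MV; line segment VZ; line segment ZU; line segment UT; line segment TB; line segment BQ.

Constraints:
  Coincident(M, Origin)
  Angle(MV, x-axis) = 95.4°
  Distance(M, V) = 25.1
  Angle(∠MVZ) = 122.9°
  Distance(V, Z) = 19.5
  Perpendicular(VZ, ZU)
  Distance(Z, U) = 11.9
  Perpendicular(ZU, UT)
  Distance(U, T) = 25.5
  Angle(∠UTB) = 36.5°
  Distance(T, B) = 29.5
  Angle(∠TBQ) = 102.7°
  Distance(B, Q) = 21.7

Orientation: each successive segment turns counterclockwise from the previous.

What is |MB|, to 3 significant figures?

41.2

M is at the origin; MV runs at 95.4° with length 25.1, so V = (-2.36, 25.0). ∠MVZ = 122.9° gives VZ at 152° from the x-axis; with |VZ| = 19.5, Z = (-19.7, 34.0). VZ is perpendicular to ZU, so ZU runs at -118°; with |ZU| = 11.9, U = (-25.2, 23.4). ZU ⟂ UT, so UT runs at -27.5°; with |UT| = 25.5, T = (-2.53, 11.7). ∠UTB = 36.5° gives TB at 116° from the x-axis; with |TB| = 29.5, B = (-15.5, 38.2). Then |MB| = |B − M| = 41.2.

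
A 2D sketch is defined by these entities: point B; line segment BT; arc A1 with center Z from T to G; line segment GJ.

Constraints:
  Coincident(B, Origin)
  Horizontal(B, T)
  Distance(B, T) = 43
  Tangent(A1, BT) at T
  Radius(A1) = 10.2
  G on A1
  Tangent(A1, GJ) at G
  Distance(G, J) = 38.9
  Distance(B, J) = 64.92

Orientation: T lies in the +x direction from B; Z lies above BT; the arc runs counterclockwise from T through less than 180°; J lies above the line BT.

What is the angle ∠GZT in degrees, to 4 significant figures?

107.6°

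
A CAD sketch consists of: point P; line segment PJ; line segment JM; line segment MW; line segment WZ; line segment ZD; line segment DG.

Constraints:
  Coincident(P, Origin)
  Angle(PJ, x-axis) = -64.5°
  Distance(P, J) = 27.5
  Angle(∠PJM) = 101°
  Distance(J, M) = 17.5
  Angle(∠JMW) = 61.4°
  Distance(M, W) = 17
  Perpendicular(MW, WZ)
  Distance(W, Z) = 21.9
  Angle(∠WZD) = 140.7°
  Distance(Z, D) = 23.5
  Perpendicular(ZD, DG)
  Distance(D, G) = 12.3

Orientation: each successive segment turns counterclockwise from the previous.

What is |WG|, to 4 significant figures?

40.48

P is at the origin; PJ runs at -64.5° with length 27.5, so J = (11.84, -24.82). ∠PJM = 101.0° gives JM at 14.50° from the x-axis; with |JM| = 17.5, M = (28.78, -20.44). ∠JMW = 61.4° gives MW at 133.1° from the x-axis; with |MW| = 17.0, W = (17.17, -8.027). MW is perpendicular to WZ, so WZ runs at -136.9°; with |WZ| = 21.9, Z = (1.175, -22.99). ∠WZD = 140.7° gives ZD at -97.60° from the x-axis; with |ZD| = 23.5, D = (-1.933, -46.28). The perpendicularity gives DG at right angles to ZD, so DG runs at -7.600°; with |DG| = 12.3, G = (10.26, -47.91). Then |WG| = |G − W| = 40.48.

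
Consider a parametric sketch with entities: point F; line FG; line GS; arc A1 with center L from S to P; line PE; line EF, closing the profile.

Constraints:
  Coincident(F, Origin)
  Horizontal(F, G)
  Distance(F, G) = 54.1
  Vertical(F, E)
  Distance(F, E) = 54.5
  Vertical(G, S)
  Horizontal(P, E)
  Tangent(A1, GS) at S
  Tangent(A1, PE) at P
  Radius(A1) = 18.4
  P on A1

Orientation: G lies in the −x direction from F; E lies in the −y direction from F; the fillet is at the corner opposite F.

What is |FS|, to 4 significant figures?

65.04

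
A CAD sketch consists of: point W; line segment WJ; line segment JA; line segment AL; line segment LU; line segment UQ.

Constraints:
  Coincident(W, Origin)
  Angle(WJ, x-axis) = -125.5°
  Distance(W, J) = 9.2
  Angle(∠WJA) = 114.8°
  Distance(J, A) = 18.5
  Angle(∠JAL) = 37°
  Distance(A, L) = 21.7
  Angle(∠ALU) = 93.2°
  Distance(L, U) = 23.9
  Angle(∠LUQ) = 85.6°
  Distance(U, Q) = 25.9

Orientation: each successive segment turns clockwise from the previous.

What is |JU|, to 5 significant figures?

15.174

W is at the origin; WJ runs at -125.5° with length 9.2, so J = (-5.3425, -7.4899). ∠WJA = 114.8° gives JA at 169.30° from the x-axis; with |JA| = 18.5, A = (-23.521, -4.0550). ∠JAL = 37.0° gives AL at 26.300° from the x-axis; with |AL| = 21.7, L = (-4.0670, 5.5596). ∠ALU = 93.2° gives LU at -60.500° from the x-axis; with |LU| = 23.9, U = (7.7019, -15.242). Then |JU| = |U − J| = 15.174.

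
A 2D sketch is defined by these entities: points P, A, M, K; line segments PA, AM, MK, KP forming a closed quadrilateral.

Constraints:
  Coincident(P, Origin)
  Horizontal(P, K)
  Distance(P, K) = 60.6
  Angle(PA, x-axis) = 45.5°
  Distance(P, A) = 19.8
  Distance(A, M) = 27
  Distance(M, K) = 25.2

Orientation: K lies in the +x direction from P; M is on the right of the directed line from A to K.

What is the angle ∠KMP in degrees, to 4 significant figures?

172.0°

Checks: |AM| = 27.00 ✓; |MK| = 25.20 ✓.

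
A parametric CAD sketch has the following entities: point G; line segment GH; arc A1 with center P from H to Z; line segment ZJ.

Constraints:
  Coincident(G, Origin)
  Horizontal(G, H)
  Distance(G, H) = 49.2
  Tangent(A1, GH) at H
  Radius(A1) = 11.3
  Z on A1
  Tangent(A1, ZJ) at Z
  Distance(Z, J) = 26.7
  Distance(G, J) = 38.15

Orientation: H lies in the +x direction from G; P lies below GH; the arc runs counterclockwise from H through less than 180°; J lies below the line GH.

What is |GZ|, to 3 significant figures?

39.9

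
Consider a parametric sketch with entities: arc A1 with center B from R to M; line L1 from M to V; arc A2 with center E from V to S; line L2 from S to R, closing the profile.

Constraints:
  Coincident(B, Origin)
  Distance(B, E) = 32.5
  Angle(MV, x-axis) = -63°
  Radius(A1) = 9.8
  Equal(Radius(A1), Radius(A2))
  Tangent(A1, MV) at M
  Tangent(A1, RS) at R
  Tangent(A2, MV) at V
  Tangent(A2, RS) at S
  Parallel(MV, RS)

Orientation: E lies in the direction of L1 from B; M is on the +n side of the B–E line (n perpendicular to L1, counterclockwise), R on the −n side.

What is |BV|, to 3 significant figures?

33.9

The slot axis is L1's direction at -63.0°, so u = (cos -63.0°, sin -63.0°) = (0.454, -0.891) and n = (−sin -63.0°, cos -63.0°) = (0.891, 0.454). B is at the origin and E lies 32.5 along u from B, so E = 32.5·u = (14.8, -29.0). Tangency of A1 to both parallel lines with radius 9.8 puts M and R at B ± 9.8·n: M = (8.73, 4.45), R = (-8.73, -4.45). Equal radii place V and S the same way about E: V = E + 9.8·n = (23.5, -24.5), S = E − 9.8·n = (6.02, -33.4). Then |BV| = |V − B| = 33.9.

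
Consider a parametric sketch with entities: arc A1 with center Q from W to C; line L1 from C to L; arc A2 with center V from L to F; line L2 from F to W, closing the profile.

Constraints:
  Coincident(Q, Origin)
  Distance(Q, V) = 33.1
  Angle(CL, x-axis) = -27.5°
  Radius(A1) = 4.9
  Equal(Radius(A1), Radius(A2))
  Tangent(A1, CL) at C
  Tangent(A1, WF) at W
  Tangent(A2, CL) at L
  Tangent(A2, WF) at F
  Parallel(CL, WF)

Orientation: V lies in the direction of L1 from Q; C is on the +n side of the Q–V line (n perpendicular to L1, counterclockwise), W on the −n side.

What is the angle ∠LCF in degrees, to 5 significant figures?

16.493°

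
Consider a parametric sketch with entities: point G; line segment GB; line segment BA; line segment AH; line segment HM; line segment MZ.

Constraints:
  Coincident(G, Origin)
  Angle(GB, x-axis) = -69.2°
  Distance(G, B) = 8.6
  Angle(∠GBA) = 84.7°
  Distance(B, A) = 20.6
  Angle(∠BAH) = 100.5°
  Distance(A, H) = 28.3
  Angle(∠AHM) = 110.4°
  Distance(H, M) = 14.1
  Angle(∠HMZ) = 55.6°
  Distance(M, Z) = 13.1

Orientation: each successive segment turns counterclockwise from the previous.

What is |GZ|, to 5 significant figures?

19.158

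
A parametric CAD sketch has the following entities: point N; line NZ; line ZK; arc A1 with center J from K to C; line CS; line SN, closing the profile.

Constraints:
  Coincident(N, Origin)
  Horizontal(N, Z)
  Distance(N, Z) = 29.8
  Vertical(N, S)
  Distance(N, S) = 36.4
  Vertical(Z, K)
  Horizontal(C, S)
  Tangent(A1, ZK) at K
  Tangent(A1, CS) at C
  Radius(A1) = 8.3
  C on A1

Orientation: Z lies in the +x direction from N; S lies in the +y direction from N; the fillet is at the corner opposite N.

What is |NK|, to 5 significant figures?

40.959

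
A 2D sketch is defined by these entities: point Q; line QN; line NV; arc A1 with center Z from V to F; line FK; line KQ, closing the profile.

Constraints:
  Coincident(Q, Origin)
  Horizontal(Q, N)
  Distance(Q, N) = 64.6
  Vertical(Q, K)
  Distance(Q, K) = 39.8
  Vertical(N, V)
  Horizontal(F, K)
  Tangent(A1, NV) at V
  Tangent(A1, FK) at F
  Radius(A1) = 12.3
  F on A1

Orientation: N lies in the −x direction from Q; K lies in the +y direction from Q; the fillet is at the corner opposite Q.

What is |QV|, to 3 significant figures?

70.2

Q is at the origin; QN is horizontal with |QN| = 64.6 and N on the −x side, so N = (-64.6, 0.00). QK is vertical with |QK| = 39.8 and K on the +y side, so K = (0.00, 39.8). The virtual corner opposite Q is at (-64.6, 39.8). Since A1 is tangent to NV there, ZV ⟂ NV and tangency of A1 to FK means the radius ZF is perpendicular to FK, with radius 12.3, so the center Z sits 12.3 in from both sides at Z = (-52.3, 27.5). That places the tangent points at V = (-64.6, 27.5) on NV and F = (-52.3, 39.8) on FK. Then |QV| = |V − Q| = 70.2.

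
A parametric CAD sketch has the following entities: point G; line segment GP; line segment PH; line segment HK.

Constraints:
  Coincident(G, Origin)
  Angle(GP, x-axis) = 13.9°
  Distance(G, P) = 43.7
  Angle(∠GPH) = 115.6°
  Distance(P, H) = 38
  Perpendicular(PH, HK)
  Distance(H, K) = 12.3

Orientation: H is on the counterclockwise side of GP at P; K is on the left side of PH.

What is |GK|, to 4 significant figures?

63.01

G is at the origin; GP runs at 13.9° with length 43.7, so P = 43.7·(cos 13.9°, sin 13.9°) = (42.42, 10.50). ∠GPH = 115.6°, so PH runs at 13.9° + (180° − 115.6°) = 78.30° from the x-axis; with |PH| = 38.0, H = P + 38.0·(cos 78.30°, sin 78.30°) = (50.13, 47.71). PH is perpendicular to HK; with |HK| = 12.3 on the left of PH, K = H + 12.3·(-0.9792, 0.2028) = (38.08, 50.20). Then |GK| = |K − G| = 63.01.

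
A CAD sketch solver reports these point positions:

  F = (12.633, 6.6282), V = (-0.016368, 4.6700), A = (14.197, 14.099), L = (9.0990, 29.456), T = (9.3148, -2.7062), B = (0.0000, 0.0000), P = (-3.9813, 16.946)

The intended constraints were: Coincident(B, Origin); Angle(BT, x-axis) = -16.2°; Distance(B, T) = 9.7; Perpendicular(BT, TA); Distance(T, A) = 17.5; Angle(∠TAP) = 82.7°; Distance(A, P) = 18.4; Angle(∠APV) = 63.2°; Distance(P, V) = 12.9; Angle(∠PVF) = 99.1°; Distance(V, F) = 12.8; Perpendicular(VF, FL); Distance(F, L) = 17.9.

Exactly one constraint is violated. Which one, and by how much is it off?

Distance(F, L) = 17.9 — off by 5.20.

B = (0.00, 0.00) ✓; BT at -16.20° ✓; |BT| = 9.700 ✓; ∠(BT, TA) = 90.00° ✓; |TA| = 17.50 ✓; ∠TAP = 82.70° ✓; |AP| = 18.40 ✓; ∠APV = 63.20° ✓; |PV| = 12.90 ✓; ∠PVF = 99.10° ✓; |VF| = 12.80 ✓; ∠(VF, FL) = 90.00° ✓; |FL| = 23.10 ✗.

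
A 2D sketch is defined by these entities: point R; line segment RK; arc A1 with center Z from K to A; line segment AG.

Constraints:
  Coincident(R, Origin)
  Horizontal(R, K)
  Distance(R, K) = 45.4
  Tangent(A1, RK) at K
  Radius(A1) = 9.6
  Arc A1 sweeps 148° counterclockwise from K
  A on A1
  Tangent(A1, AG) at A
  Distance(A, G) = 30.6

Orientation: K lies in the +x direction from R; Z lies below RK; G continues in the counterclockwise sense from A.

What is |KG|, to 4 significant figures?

39.85

R is at the origin; RK is horizontal with |RK| = 45.4 and K on the +x side, so K = (45.40, 0.000). Since A1 is tangent to RK there, ZK ⟂ RK, so Z = K + (0, -9.6) = (45.40, -9.600). On A1, K sits at bearing 90° from Z; a 148° counterclockwise sweep puts A at bearing 238°, so A = Z + 9.6·(cos 238°, sin 238°) = (40.31, -17.74). Tangency of A1 to AG means the radius ZA is perpendicular to AG, so AG runs along (−sin 238°, cos 238°); with |AG| = 30.6, G = (66.26, -33.96). Then |KG| = |G − K| = 39.85.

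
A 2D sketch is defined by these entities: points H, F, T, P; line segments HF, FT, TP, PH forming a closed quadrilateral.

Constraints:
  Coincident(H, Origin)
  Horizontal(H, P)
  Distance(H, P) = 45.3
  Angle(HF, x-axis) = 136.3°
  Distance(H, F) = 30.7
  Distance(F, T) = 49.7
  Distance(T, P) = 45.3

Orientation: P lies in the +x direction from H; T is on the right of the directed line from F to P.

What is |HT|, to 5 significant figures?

21.039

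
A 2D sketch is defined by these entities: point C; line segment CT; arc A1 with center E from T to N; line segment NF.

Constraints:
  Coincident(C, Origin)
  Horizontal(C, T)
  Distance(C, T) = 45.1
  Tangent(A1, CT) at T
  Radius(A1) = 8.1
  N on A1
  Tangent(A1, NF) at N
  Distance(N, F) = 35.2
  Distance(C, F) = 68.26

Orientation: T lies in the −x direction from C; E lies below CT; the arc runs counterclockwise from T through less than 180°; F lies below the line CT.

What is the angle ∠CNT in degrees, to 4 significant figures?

36.64°

Checks: |EN| = 8.100 ✓; ∠(EN, NF) = 90.00° ✓; |NF| = 35.20 ✓; |CF| = 68.26 ✓.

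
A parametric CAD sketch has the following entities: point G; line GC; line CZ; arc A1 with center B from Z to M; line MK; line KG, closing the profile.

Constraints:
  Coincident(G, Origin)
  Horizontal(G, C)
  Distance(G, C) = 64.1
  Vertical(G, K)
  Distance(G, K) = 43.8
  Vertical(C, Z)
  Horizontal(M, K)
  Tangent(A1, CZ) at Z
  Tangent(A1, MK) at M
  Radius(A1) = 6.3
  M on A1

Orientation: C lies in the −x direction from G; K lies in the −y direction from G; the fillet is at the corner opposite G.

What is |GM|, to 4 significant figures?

72.52

G is at the origin; G and C share the same y with |GC| = 64.1 and C on the −x side, so C = (-64.10, 0.000). G and K share the same x with |GK| = 43.8 and K on the −y side, so K = (0.000, -43.80). The virtual corner opposite G is at (-64.10, -43.80). The tangent condition forces BZ to be normal to CZ and since A1 is tangent to MK there, BM ⟂ MK, with radius 6.3, so the center B sits 6.3 in from both sides at B = (-57.80, -37.50). That places the tangent points at Z = (-64.10, -37.50) on CZ and M = (-57.80, -43.80) on MK. Then |GM| = |M − G| = 72.52.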